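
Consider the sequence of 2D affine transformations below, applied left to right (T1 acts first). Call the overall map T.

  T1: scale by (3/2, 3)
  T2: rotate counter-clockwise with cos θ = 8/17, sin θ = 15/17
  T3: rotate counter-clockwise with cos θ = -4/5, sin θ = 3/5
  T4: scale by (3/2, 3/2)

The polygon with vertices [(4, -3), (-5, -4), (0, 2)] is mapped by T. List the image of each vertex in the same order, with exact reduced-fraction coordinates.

image vertices: (-1179/85, 1431/170), (873/340, 1791/85), (324/85, -693/85)

T1 scale by (3/2, 3): (4, -3) → (6, -9); (-5, -4) → (-15/2, -12); (0, 2) → (0, 6)
T2 rotate counter-clockwise with cos θ = 8/17, sin θ = 15/17: (6, -9) → (183/17, 18/17); (-15/2, -12) → (120/17, -417/34); (0, 6) → (-90/17, 48/17)
T3 rotate counter-clockwise with cos θ = -4/5, sin θ = 3/5: (183/17, 18/17) → (-786/85, 477/85); (120/17, -417/34) → (291/170, 1194/85); (-90/17, 48/17) → (216/85, -462/85)
T4 scale by (3/2, 3/2): (-786/85, 477/85) → (-1179/85, 1431/170); (291/170, 1194/85) → (873/340, 1791/85); (216/85, -462/85) → (324/85, -693/85)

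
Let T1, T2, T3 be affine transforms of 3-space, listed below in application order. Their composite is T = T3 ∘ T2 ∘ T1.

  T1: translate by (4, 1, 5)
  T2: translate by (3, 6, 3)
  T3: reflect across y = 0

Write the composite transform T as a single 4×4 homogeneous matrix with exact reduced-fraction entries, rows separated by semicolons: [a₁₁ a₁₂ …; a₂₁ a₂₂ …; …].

T = [1 0 0 7; 0 -1 0 -7; 0 0 1 8; 0 0 0 1]

T1 = [1 0 0 4; 0 1 0 1; 0 0 1 5; 0 0 0 1]
T2·T1 = [1 0 0 7; 0 1 0 7; 0 0 1 8; 0 0 0 1]
T3·…·T1 = [1 0 0 7; 0 -1 0 -7; 0 0 1 8; 0 0 0 1]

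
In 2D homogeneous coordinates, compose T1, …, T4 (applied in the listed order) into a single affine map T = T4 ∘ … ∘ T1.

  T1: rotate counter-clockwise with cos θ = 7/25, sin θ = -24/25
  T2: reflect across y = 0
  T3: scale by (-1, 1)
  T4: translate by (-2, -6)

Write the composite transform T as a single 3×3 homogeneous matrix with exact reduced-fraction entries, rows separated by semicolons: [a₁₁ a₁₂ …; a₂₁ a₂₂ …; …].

T = [-7/25 -24/25 -2; 24/25 -7/25 -6; 0 0 1]

T1 = [7/25 24/25 0; -24/25 7/25 0; 0 0 1]
T2·T1 = [7/25 24/25 0; 24/25 -7/25 0; 0 0 1]
T3·…·T1 = [-7/25 -24/25 0; 24/25 -7/25 0; 0 0 1]
T4·…·T1 = [-7/25 -24/25 -2; 24/25 -7/25 -6; 0 0 1]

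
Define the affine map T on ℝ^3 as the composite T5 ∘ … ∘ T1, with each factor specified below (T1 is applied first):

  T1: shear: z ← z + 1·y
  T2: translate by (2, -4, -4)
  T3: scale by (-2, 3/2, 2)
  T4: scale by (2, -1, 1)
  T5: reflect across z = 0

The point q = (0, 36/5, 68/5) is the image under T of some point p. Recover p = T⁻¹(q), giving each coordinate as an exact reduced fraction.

p = (-2, -4/5, -2)

T1 = [1 0 0 0; 0 1 0 0; 0 1 1 0; 0 0 0 1]
T2·T1 = [1 0 0 2; 0 1 0 -4; 0 1 1 -4; 0 0 0 1]
T3·…·T1 = [-2 0 0 -4; 0 3/2 0 -6; 0 2 2 -8; 0 0 0 1]
T4·…·T1 = [-4 0 0 -8; 0 -3/2 0 6; 0 2 2 -8; 0 0 0 1]
T5·…·T1 = [-4 0 0 -8; 0 -3/2 0 6; 0 -2 -2 8; 0 0 0 1]
det M = -12; M⁻¹ = [-1/4 0 0 -2; 0 -2/3 0 4; 0 2/3 -1/2 0; 0 0 0 1]
M⁻¹ · (0, 36/5, 68/5)ᵀ = (-2, -4/5, -2)ᵀ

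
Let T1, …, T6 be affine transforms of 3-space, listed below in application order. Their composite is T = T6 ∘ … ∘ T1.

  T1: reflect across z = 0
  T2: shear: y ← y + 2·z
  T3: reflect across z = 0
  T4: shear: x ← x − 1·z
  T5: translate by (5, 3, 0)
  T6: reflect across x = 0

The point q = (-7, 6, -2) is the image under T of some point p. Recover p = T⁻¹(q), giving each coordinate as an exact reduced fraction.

p = (0, -1, -2)

T1 = [1 0 0 0; 0 1 0 0; 0 0 -1 0; 0 0 0 1]
T2·T1 = [1 0 0 0; 0 1 -2 0; 0 0 -1 0; 0 0 0 1]
T3·…·T1 = [1 0 0 0; 0 1 -2 0; 0 0 1 0; 0 0 0 1]
T4·…·T1 = [1 0 -1 0; 0 1 -2 0; 0 0 1 0; 0 0 0 1]
T5·…·T1 = [1 0 -1 5; 0 1 -2 3; 0 0 1 0; 0 0 0 1]
T6·…·T1 = [-1 0 1 -5; 0 1 -2 3; 0 0 1 0; 0 0 0 1]
det M = -1; M⁻¹ = [-1 0 1 -5; 0 1 2 -3; 0 0 1 0; 0 0 0 1]
M⁻¹ · (-7, 6, -2)ᵀ = (0, -1, -2)ᵀ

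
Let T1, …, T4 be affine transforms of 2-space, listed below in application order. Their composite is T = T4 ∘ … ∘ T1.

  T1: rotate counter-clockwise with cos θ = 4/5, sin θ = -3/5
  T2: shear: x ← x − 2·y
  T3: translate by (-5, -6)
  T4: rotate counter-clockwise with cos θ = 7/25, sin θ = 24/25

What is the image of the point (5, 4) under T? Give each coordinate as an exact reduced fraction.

T1 rotate counter-clockwise with cos θ = 4/5, sin θ = -3/5: (5, 4) → (32/5, 1/5)
T2 shear: x ← x − 2·y: (32/5, 1/5) → (6, 1/5)
T3 translate by (-5, -6): (6, 1/5) → (1, -29/5)
T4 rotate counter-clockwise with cos θ = 7/25, sin θ = 24/25: (1, -29/5) → (731/125, -83/125)

T(p) = (731/125, -83/125)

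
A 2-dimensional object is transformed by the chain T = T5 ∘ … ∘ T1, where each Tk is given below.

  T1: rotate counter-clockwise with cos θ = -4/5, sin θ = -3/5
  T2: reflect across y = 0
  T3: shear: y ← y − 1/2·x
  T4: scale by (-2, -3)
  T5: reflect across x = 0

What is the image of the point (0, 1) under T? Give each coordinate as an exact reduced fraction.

T1 rotate counter-clockwise with cos θ = -4/5, sin θ = -3/5: (0, 1) → (3/5, -4/5)
T2 reflect across y = 0: (3/5, -4/5) → (3/5, 4/5)
T3 shear: y ← y − 1/2·x: (3/5, 4/5) → (3/5, 1/2)
T4 scale by (-2, -3): (3/5, 1/2) → (-6/5, -3/2)
T5 reflect across x = 0: (-6/5, -3/2) → (6/5, -3/2)

T(p) = (6/5, -3/2)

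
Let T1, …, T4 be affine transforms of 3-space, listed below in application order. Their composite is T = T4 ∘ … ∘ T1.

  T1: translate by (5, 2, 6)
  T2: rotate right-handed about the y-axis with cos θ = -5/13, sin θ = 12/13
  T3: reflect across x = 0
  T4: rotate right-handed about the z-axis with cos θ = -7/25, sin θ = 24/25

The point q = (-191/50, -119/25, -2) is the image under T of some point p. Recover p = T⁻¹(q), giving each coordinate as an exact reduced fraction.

T1 = [1 0 0 5; 0 1 0 2; 0 0 1 6; 0 0 0 1]
T2·T1 = [-5/13 0 12/13 47/13; 0 1 0 2; -12/13 0 -5/13 -90/13; 0 0 0 1]
T3·…·T1 = [5/13 0 -12/13 -47/13; 0 1 0 2; -12/13 0 -5/13 -90/13; 0 0 0 1]
T4·…·T1 = [-7/65 -24/25 84/325 -59/65; 24/65 -7/25 -288/325 -262/65; -12/13 0 -5/13 -90/13; 0 0 0 1]
det M = -1; M⁻¹ = [-7/65 24/65 -12/13 -5; -24/25 -7/25 0 -2; 84/325 -288/325 -5/13 -6; 0 0 0 1]
M⁻¹ · (-191/50, -119/25, -2)ᵀ = (-9/2, 3, -2)ᵀ

p = (-9/2, 3, -2)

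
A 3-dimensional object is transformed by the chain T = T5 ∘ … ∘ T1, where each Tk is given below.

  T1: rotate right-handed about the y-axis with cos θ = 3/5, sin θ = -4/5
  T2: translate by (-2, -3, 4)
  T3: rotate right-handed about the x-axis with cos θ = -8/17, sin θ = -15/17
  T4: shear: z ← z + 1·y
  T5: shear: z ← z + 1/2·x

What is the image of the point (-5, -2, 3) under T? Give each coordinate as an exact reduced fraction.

T1 rotate right-handed about the y-axis with cos θ = 3/5, sin θ = -4/5: (-5, -2, 3) → (-27/5, -2, -11/5)
T2 translate by (-2, -3, 4): (-27/5, -2, -11/5) → (-37/5, -5, 9/5)
T3 rotate right-handed about the x-axis with cos θ = -8/17, sin θ = -15/17: (-37/5, -5, 9/5) → (-37/5, 67/17, 303/85)
T4 shear: z ← z + 1·y: (-37/5, 67/17, 303/85) → (-37/5, 67/17, 638/85)
T5 shear: z ← z + 1/2·x: (-37/5, 67/17, 638/85) → (-37/5, 67/17, 647/170)

T(p) = (-37/5, 67/17, 647/170)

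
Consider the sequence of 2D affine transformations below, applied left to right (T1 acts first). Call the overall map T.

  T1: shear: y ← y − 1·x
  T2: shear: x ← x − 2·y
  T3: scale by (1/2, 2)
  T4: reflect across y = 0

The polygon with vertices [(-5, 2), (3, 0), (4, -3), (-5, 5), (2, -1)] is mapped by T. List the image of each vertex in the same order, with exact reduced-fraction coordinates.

image vertices: (-19/2, -14), (9/2, 6), (9, 14), (-25/2, -20), (4, 6)

T1 shear: y ← y − 1·x: (-5, 2) → (-5, 7); (3, 0) → (3, -3); (4, -3) → (4, -7); (-5, 5) → (-5, 10); (2, -1) → (2, -3)
T2 shear: x ← x − 2·y: (-5, 7) → (-19, 7); (3, -3) → (9, -3); (4, -7) → (18, -7); (-5, 10) → (-25, 10); (2, -3) → (8, -3)
T3 scale by (1/2, 2): (-19, 7) → (-19/2, 14); (9, -3) → (9/2, -6); (18, -7) → (9, -14); (-25, 10) → (-25/2, 20); (8, -3) → (4, -6)
T4 reflect across y = 0: (-19/2, 14) → (-19/2, -14); (9/2, -6) → (9/2, 6); (9, -14) → (9, 14); (-25/2, 20) → (-25/2, -20); (4, -6) → (4, 6)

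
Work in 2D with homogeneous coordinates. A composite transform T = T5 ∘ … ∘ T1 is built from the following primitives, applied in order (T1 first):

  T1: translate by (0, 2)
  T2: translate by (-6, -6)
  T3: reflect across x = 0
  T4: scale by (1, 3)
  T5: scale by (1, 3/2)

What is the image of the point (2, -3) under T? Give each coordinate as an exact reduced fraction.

T(p) = (4, -63/2)

T1 translate by (0, 2): (2, -3) → (2, -1)
T2 translate by (-6, -6): (2, -1) → (-4, -7)
T3 reflect across x = 0: (-4, -7) → (4, -7)
T4 scale by (1, 3): (4, -7) → (4, -21)
T5 scale by (1, 3/2): (4, -21) → (4, -63/2)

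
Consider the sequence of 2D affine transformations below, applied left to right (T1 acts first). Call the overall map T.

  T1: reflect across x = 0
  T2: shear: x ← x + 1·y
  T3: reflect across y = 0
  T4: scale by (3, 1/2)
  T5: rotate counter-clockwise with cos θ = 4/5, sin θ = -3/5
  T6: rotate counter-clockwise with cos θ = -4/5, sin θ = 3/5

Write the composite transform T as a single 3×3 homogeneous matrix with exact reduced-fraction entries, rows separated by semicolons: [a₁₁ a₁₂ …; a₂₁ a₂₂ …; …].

T1 = [-1 0 0; 0 1 0; 0 0 1]
T2·T1 = [-1 1 0; 0 1 0; 0 0 1]
T3·…·T1 = [-1 1 0; 0 -1 0; 0 0 1]
T4·…·T1 = [-3 3 0; 0 -1/2 0; 0 0 1]
T5·…·T1 = [-12/5 21/10 0; 9/5 -11/5 0; 0 0 1]
T6·…·T1 = [21/25 -9/25 0; -72/25 151/50 0; 0 0 1]

T = [21/25 -9/25 0; -72/25 151/50 0; 0 0 1]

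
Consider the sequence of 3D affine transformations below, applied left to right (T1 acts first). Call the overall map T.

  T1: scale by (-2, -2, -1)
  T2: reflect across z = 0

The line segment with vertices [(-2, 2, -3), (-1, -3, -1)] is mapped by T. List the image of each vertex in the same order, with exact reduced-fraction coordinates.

T1 scale by (-2, -2, -1): (-2, 2, -3) → (4, -4, 3); (-1, -3, -1) → (2, 6, 1)
T2 reflect across z = 0: (4, -4, 3) → (4, -4, -3); (2, 6, 1) → (2, 6, -1)

image vertices: (4, -4, -3), (2, 6, -1)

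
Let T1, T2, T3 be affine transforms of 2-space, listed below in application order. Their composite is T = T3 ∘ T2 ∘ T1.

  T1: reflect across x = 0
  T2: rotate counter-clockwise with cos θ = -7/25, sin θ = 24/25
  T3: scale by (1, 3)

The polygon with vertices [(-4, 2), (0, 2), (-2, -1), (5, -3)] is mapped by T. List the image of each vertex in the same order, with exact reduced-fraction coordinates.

image vertices: (-76/25, 246/25), (-48/25, -42/25), (2/5, 33/5), (107/25, -297/25)

T1 reflect across x = 0: (-4, 2) → (4, 2); (0, 2) → (0, 2); (-2, -1) → (2, -1); (5, -3) → (-5, -3)
T2 rotate counter-clockwise with cos θ = -7/25, sin θ = 24/25: (4, 2) → (-76/25, 82/25); (0, 2) → (-48/25, -14/25); (2, -1) → (2/5, 11/5); (-5, -3) → (107/25, -99/25)
T3 scale by (1, 3): (-76/25, 82/25) → (-76/25, 246/25); (-48/25, -14/25) → (-48/25, -42/25); (2/5, 11/5) → (2/5, 33/5); (107/25, -99/25) → (107/25, -297/25)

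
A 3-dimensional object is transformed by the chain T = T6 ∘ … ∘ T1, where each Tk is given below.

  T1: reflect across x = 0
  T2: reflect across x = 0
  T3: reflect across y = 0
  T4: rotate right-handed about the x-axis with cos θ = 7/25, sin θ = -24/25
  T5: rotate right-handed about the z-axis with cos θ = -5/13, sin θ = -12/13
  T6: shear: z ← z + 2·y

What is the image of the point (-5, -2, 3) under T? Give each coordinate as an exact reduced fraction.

T1 reflect across x = 0: (-5, -2, 3) → (5, -2, 3)
T2 reflect across x = 0: (5, -2, 3) → (-5, -2, 3)
T3 reflect across y = 0: (-5, -2, 3) → (-5, 2, 3)
T4 rotate right-handed about the x-axis with cos θ = 7/25, sin θ = -24/25: (-5, 2, 3) → (-5, 86/25, -27/25)
T5 rotate right-handed about the z-axis with cos θ = -5/13, sin θ = -12/13: (-5, 86/25, -27/25) → (1657/325, 214/65, -27/25)
T6 shear: z ← z + 2·y: (1657/325, 214/65, -27/25) → (1657/325, 214/65, 1789/325)

T(p) = (1657/325, 214/65, 1789/325)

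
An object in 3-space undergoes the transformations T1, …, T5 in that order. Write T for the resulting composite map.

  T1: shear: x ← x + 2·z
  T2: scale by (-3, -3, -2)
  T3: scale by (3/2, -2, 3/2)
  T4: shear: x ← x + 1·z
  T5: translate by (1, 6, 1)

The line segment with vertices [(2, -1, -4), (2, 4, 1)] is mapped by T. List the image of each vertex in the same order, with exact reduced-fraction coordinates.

image vertices: (40, 0, 13), (-20, 30, -2)

T1 shear: x ← x + 2·z: (2, -1, -4) → (-6, -1, -4); (2, 4, 1) → (4, 4, 1)
T2 scale by (-3, -3, -2): (-6, -1, -4) → (18, 3, 8); (4, 4, 1) → (-12, -12, -2)
T3 scale by (3/2, -2, 3/2): (18, 3, 8) → (27, -6, 12); (-12, -12, -2) → (-18, 24, -3)
T4 shear: x ← x + 1·z: (27, -6, 12) → (39, -6, 12); (-18, 24, -3) → (-21, 24, -3)
T5 translate by (1, 6, 1): (39, -6, 12) → (40, 0, 13); (-21, 24, -3) → (-20, 30, -2)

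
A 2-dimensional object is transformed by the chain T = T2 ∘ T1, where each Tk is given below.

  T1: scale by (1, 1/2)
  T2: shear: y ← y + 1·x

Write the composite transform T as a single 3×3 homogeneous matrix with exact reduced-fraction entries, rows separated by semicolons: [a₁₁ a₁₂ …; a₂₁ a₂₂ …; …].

T1 = [1 0 0; 0 1/2 0; 0 0 1]
T2·T1 = [1 0 0; 1 1/2 0; 0 0 1]

T = [1 0 0; 1 1/2 0; 0 0 1]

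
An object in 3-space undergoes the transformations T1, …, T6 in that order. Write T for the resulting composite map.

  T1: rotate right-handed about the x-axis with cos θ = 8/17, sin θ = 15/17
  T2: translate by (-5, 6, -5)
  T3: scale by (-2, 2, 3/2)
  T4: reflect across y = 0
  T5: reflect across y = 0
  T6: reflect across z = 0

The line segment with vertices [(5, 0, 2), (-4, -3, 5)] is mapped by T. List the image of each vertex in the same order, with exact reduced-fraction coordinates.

T1 rotate right-handed about the x-axis with cos θ = 8/17, sin θ = 15/17: (5, 0, 2) → (5, -30/17, 16/17); (-4, -3, 5) → (-4, -99/17, -5/17)
T2 translate by (-5, 6, -5): (5, -30/17, 16/17) → (0, 72/17, -69/17); (-4, -99/17, -5/17) → (-9, 3/17, -90/17)
T3 scale by (-2, 2, 3/2): (0, 72/17, -69/17) → (0, 144/17, -207/34); (-9, 3/17, -90/17) → (18, 6/17, -135/17)
T4 reflect across y = 0: (0, 144/17, -207/34) → (0, -144/17, -207/34); (18, 6/17, -135/17) → (18, -6/17, -135/17)
T5 reflect across y = 0: (0, -144/17, -207/34) → (0, 144/17, -207/34); (18, -6/17, -135/17) → (18, 6/17, -135/17)
T6 reflect across z = 0: (0, 144/17, -207/34) → (0, 144/17, 207/34); (18, 6/17, -135/17) → (18, 6/17, 135/17)

image vertices: (0, 144/17, 207/34), (18, 6/17, 135/17)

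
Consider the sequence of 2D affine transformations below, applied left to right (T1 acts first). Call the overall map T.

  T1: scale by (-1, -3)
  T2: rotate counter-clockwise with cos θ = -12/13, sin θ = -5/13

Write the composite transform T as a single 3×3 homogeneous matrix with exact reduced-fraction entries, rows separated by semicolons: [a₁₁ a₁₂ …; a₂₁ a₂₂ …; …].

T = [12/13 -15/13 0; 5/13 36/13 0; 0 0 1]

T1 = [-1 0 0; 0 -3 0; 0 0 1]
T2·T1 = [12/13 -15/13 0; 5/13 36/13 0; 0 0 1]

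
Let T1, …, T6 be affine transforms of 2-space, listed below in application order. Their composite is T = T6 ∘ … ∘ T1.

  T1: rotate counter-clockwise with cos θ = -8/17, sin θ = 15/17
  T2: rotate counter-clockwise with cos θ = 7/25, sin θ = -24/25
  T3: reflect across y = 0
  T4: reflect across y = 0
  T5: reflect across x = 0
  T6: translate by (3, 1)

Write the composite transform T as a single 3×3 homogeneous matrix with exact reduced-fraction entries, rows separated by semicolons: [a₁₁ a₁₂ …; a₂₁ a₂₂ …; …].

T1 = [-8/17 -15/17 0; 15/17 -8/17 0; 0 0 1]
T2·T1 = [304/425 -297/425 0; 297/425 304/425 0; 0 0 1]
T3·…·T1 = [304/425 -297/425 0; -297/425 -304/425 0; 0 0 1]
T4·…·T1 = [304/425 -297/425 0; 297/425 304/425 0; 0 0 1]
T5·…·T1 = [-304/425 297/425 0; 297/425 304/425 0; 0 0 1]
T6·…·T1 = [-304/425 297/425 3; 297/425 304/425 1; 0 0 1]

T = [-304/425 297/425 3; 297/425 304/425 1; 0 0 1]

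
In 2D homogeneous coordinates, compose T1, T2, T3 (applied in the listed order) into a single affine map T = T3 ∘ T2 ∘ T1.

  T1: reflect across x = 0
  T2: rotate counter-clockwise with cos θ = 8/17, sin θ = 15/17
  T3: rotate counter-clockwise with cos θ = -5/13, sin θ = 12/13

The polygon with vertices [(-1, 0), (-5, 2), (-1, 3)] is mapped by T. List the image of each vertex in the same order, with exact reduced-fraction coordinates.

image vertices: (-220/221, 21/221), (-1142/221, -335/221), (-283/221, -639/221)

T1 reflect across x = 0: (-1, 0) → (1, 0); (-5, 2) → (5, 2); (-1, 3) → (1, 3)
T2 rotate counter-clockwise with cos θ = 8/17, sin θ = 15/17: (1, 0) → (8/17, 15/17); (5, 2) → (10/17, 91/17); (1, 3) → (-37/17, 39/17)
T3 rotate counter-clockwise with cos θ = -5/13, sin θ = 12/13: (8/17, 15/17) → (-220/221, 21/221); (10/17, 91/17) → (-1142/221, -335/221); (-37/17, 39/17) → (-283/221, -639/221)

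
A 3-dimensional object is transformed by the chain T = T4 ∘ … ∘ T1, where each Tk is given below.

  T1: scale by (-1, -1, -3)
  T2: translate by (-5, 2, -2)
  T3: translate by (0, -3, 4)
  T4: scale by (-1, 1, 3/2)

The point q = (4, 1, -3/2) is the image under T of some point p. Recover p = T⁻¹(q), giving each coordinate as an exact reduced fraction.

p = (-1, -2, 1)

T1 = [-1 0 0 0; 0 -1 0 0; 0 0 -3 0; 0 0 0 1]
T2·T1 = [-1 0 0 -5; 0 -1 0 2; 0 0 -3 -2; 0 0 0 1]
T3·…·T1 = [-1 0 0 -5; 0 -1 0 -1; 0 0 -3 2; 0 0 0 1]
T4·…·T1 = [1 0 0 5; 0 -1 0 -1; 0 0 -9/2 3; 0 0 0 1]
det M = 9/2; M⁻¹ = [1 0 0 -5; 0 -1 0 -1; 0 0 -2/9 2/3; 0 0 0 1]
M⁻¹ · (4, 1, -3/2)ᵀ = (-1, -2, 1)ᵀ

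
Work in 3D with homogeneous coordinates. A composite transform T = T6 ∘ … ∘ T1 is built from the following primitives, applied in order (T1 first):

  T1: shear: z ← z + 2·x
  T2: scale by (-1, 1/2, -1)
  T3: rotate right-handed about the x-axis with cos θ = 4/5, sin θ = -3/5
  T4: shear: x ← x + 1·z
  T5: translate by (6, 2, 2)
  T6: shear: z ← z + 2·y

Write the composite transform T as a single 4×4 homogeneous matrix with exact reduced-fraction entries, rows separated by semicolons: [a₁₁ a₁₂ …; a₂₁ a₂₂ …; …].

T1 = [1 0 0 0; 0 1 0 0; 2 0 1 0; 0 0 0 1]
T2·T1 = [-1 0 0 0; 0 1/2 0 0; -2 0 -1 0; 0 0 0 1]
T3·…·T1 = [-1 0 0 0; -6/5 2/5 -3/5 0; -8/5 -3/10 -4/5 0; 0 0 0 1]
T4·…·T1 = [-13/5 -3/10 -4/5 0; -6/5 2/5 -3/5 0; -8/5 -3/10 -4/5 0; 0 0 0 1]
T5·…·T1 = [-13/5 -3/10 -4/5 6; -6/5 2/5 -3/5 2; -8/5 -3/10 -4/5 2; 0 0 0 1]
T6·…·T1 = [-13/5 -3/10 -4/5 6; -6/5 2/5 -3/5 2; -4 1/2 -2 6; 0 0 0 1]

T = [-13/5 -3/10 -4/5 6; -6/5 2/5 -3/5 2; -4 1/2 -2 6; 0 0 0 1]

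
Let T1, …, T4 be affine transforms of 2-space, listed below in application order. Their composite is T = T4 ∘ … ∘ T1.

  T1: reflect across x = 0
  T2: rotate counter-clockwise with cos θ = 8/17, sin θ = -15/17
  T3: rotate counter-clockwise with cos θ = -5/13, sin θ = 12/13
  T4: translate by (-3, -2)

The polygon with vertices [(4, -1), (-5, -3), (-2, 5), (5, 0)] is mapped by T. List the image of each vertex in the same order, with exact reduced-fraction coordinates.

T1 reflect across x = 0: (4, -1) → (-4, -1); (-5, -3) → (5, -3); (-2, 5) → (2, 5); (5, 0) → (-5, 0)
T2 rotate counter-clockwise with cos θ = 8/17, sin θ = -15/17: (-4, -1) → (-47/17, 52/17); (5, -3) → (-5/17, -99/17); (2, 5) → (91/17, 10/17); (-5, 0) → (-40/17, 75/17)
T3 rotate counter-clockwise with cos θ = -5/13, sin θ = 12/13: (-47/17, 52/17) → (-389/221, -824/221); (-5/17, -99/17) → (1213/221, 435/221); (91/17, 10/17) → (-575/221, 1042/221); (-40/17, 75/17) → (-700/221, -855/221)
T4 translate by (-3, -2): (-389/221, -824/221) → (-1052/221, -1266/221); (1213/221, 435/221) → (550/221, -7/221); (-575/221, 1042/221) → (-1238/221, 600/221); (-700/221, -855/221) → (-1363/221, -1297/221)

image vertices: (-1052/221, -1266/221), (550/221, -7/221), (-1238/221, 600/221), (-1363/221, -1297/221)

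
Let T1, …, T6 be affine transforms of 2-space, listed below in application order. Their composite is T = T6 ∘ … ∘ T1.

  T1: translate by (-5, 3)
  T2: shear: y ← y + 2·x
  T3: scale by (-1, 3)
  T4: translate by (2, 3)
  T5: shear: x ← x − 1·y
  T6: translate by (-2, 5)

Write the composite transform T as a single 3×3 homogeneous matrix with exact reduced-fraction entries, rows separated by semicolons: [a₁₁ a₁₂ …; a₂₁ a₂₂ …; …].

T1 = [1 0 -5; 0 1 3; 0 0 1]
T2·T1 = [1 0 -5; 2 1 -7; 0 0 1]
T3·…·T1 = [-1 0 5; 6 3 -21; 0 0 1]
T4·…·T1 = [-1 0 7; 6 3 -18; 0 0 1]
T5·…·T1 = [-7 -3 25; 6 3 -18; 0 0 1]
T6·…·T1 = [-7 -3 23; 6 3 -13; 0 0 1]

T = [-7 -3 23; 6 3 -13; 0 0 1]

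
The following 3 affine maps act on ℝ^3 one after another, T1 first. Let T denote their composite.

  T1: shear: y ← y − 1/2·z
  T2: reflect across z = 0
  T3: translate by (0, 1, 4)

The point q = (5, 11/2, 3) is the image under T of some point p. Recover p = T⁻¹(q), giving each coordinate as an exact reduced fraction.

T1 = [1 0 0 0; 0 1 -1/2 0; 0 0 1 0; 0 0 0 1]
T2·T1 = [1 0 0 0; 0 1 -1/2 0; 0 0 -1 0; 0 0 0 1]
T3·…·T1 = [1 0 0 0; 0 1 -1/2 1; 0 0 -1 4; 0 0 0 1]
det M = -1; M⁻¹ = [1 0 0 0; 0 1 -1/2 1; 0 0 -1 4; 0 0 0 1]
M⁻¹ · (5, 11/2, 3)ᵀ = (5, 5, 1)ᵀ

p = (5, 5, 1)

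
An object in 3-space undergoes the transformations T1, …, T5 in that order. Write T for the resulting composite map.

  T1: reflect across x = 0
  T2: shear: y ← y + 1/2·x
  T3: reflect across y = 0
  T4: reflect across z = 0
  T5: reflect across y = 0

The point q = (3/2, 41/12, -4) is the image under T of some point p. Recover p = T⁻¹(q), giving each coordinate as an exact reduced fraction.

p = (-3/2, 8/3, 4)

T1 = [-1 0 0 0; 0 1 0 0; 0 0 1 0; 0 0 0 1]
T2·T1 = [-1 0 0 0; -1/2 1 0 0; 0 0 1 0; 0 0 0 1]
T3·…·T1 = [-1 0 0 0; 1/2 -1 0 0; 0 0 1 0; 0 0 0 1]
T4·…·T1 = [-1 0 0 0; 1/2 -1 0 0; 0 0 -1 0; 0 0 0 1]
T5·…·T1 = [-1 0 0 0; -1/2 1 0 0; 0 0 -1 0; 0 0 0 1]
det M = 1; M⁻¹ = [-1 0 0 0; -1/2 1 0 0; 0 0 -1 0; 0 0 0 1]
M⁻¹ · (3/2, 41/12, -4)ᵀ = (-3/2, 8/3, 4)ᵀ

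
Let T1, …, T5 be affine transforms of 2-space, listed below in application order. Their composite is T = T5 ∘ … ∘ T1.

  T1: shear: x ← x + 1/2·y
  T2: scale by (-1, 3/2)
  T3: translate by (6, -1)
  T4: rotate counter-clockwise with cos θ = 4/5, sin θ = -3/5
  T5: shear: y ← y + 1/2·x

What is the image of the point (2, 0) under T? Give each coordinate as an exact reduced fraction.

T(p) = (13/5, -19/10)

T1 shear: x ← x + 1/2·y: (2, 0) → (2, 0)
T2 scale by (-1, 3/2): (2, 0) → (-2, 0)
T3 translate by (6, -1): (-2, 0) → (4, -1)
T4 rotate counter-clockwise with cos θ = 4/5, sin θ = -3/5: (4, -1) → (13/5, -16/5)
T5 shear: y ← y + 1/2·x: (13/5, -16/5) → (13/5, -19/10)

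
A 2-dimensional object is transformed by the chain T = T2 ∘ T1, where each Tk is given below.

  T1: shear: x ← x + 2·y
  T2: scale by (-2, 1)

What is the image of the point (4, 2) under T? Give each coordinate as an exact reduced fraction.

T1 shear: x ← x + 2·y: (4, 2) → (8, 2)
T2 scale by (-2, 1): (8, 2) → (-16, 2)

T(p) = (-16, 2)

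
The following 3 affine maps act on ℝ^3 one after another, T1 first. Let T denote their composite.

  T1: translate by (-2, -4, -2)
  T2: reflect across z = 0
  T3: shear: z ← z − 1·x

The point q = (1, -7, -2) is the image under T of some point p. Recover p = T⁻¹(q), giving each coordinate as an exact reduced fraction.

p = (3, -3, 3)

T1 = [1 0 0 -2; 0 1 0 -4; 0 0 1 -2; 0 0 0 1]
T2·T1 = [1 0 0 -2; 0 1 0 -4; 0 0 -1 2; 0 0 0 1]
T3·…·T1 = [1 0 0 -2; 0 1 0 -4; -1 0 -1 4; 0 0 0 1]
det M = -1; M⁻¹ = [1 0 0 2; 0 1 0 4; -1 0 -1 2; 0 0 0 1]
M⁻¹ · (1, -7, -2)ᵀ = (3, -3, 3)ᵀ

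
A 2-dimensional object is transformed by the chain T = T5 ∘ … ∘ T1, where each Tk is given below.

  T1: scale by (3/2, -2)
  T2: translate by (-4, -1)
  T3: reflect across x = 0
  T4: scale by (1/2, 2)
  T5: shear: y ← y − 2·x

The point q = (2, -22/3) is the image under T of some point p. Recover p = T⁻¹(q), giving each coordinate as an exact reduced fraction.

T1 = [3/2 0 0; 0 -2 0; 0 0 1]
T2·T1 = [3/2 0 -4; 0 -2 -1; 0 0 1]
T3·…·T1 = [-3/2 0 4; 0 -2 -1; 0 0 1]
T4·…·T1 = [-3/4 0 2; 0 -4 -2; 0 0 1]
T5·…·T1 = [-3/4 0 2; 3/2 -4 -6; 0 0 1]
det M = 3; M⁻¹ = [-4/3 0 8/3; -1/2 -1/4 -1/2; 0 0 1]
M⁻¹ · (2, -22/3)ᵀ = (0, 1/3)ᵀ

p = (0, 1/3)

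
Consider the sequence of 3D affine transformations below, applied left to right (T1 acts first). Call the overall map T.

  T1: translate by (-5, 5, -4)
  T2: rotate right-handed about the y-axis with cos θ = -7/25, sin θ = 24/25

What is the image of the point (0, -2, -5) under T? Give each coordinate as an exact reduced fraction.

T1 translate by (-5, 5, -4): (0, -2, -5) → (-5, 3, -9)
T2 rotate right-handed about the y-axis with cos θ = -7/25, sin θ = 24/25: (-5, 3, -9) → (-181/25, 3, 183/25)

T(p) = (-181/25, 3, 183/25)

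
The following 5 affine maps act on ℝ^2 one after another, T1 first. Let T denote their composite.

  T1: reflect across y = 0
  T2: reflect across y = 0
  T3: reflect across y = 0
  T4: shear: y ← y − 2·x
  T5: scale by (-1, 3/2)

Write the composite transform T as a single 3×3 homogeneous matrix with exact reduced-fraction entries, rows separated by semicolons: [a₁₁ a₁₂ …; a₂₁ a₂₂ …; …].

T1 = [1 0 0; 0 -1 0; 0 0 1]
T2·T1 = [1 0 0; 0 1 0; 0 0 1]
T3·…·T1 = [1 0 0; 0 -1 0; 0 0 1]
T4·…·T1 = [1 0 0; -2 -1 0; 0 0 1]
T5·…·T1 = [-1 0 0; -3 -3/2 0; 0 0 1]

T = [-1 0 0; -3 -3/2 0; 0 0 1]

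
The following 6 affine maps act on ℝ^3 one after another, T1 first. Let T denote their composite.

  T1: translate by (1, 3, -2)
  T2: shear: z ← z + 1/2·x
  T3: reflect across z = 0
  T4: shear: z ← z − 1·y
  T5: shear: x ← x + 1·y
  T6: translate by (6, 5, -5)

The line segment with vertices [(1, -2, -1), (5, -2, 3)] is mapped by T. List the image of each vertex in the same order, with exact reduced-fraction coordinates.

image vertices: (9, 6, -4), (13, 6, -10)

T1 translate by (1, 3, -2): (1, -2, -1) → (2, 1, -3); (5, -2, 3) → (6, 1, 1)
T2 shear: z ← z + 1/2·x: (2, 1, -3) → (2, 1, -2); (6, 1, 1) → (6, 1, 4)
T3 reflect across z = 0: (2, 1, -2) → (2, 1, 2); (6, 1, 4) → (6, 1, -4)
T4 shear: z ← z − 1·y: (2, 1, 2) → (2, 1, 1); (6, 1, -4) → (6, 1, -5)
T5 shear: x ← x + 1·y: (2, 1, 1) → (3, 1, 1); (6, 1, -5) → (7, 1, -5)
T6 translate by (6, 5, -5): (3, 1, 1) → (9, 6, -4); (7, 1, -5) → (13, 6, -10)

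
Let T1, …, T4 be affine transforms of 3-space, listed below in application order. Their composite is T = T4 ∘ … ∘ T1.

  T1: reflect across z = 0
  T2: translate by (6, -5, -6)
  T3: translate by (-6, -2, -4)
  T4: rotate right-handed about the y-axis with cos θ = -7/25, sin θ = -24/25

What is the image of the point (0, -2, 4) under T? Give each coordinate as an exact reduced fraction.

T1 reflect across z = 0: (0, -2, 4) → (0, -2, -4)
T2 translate by (6, -5, -6): (0, -2, -4) → (6, -7, -10)
T3 translate by (-6, -2, -4): (6, -7, -10) → (0, -9, -14)
T4 rotate right-handed about the y-axis with cos θ = -7/25, sin θ = -24/25: (0, -9, -14) → (336/25, -9, 98/25)

T(p) = (336/25, -9, 98/25)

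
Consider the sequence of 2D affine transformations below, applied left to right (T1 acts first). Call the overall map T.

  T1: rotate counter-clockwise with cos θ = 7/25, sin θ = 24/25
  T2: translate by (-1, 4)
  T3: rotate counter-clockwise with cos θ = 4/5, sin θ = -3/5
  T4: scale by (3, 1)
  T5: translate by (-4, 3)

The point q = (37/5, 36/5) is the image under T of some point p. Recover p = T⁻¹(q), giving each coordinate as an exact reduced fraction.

T1 = [7/25 -24/25 0; 24/25 7/25 0; 0 0 1]
T2·T1 = [7/25 -24/25 -1; 24/25 7/25 4; 0 0 1]
T3·…·T1 = [4/5 -3/5 8/5; 3/5 4/5 19/5; 0 0 1]
T4·…·T1 = [12/5 -9/5 24/5; 3/5 4/5 19/5; 0 0 1]
T5·…·T1 = [12/5 -9/5 4/5; 3/5 4/5 34/5; 0 0 1]
det M = 3; M⁻¹ = [4/15 3/5 -322/75; -1/5 4/5 -132/25; 0 0 1]
M⁻¹ · (37/5, 36/5)ᵀ = (2, -1)ᵀ

p = (2, -1)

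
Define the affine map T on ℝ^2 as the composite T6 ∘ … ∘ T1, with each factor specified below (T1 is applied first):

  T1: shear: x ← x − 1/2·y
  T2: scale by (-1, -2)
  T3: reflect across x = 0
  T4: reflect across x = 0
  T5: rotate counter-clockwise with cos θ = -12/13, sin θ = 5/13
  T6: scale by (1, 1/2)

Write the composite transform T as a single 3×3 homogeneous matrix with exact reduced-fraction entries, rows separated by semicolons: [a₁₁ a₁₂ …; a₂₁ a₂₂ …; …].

T = [12/13 4/13 0; -5/26 53/52 0; 0 0 1]

T1 = [1 -1/2 0; 0 1 0; 0 0 1]
T2·T1 = [-1 1/2 0; 0 -2 0; 0 0 1]
T3·…·T1 = [1 -1/2 0; 0 -2 0; 0 0 1]
T4·…·T1 = [-1 1/2 0; 0 -2 0; 0 0 1]
T5·…·T1 = [12/13 4/13 0; -5/13 53/26 0; 0 0 1]
T6·…·T1 = [12/13 4/13 0; -5/26 53/52 0; 0 0 1]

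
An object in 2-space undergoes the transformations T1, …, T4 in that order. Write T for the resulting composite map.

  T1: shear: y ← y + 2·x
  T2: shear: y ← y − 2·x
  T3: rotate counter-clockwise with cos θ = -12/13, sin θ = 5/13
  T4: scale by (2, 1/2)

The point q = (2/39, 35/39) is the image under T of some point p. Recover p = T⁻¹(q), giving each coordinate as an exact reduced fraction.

p = (2/3, -5/3)

T1 = [1 0 0; 2 1 0; 0 0 1]
T2·T1 = [1 0 0; 0 1 0; 0 0 1]
T3·…·T1 = [-12/13 -5/13 0; 5/13 -12/13 0; 0 0 1]
T4·…·T1 = [-24/13 -10/13 0; 5/26 -6/13 0; 0 0 1]
det M = 1; M⁻¹ = [-6/13 10/13 0; -5/26 -24/13 0; 0 0 1]
M⁻¹ · (2/39, 35/39)ᵀ = (2/3, -5/3)ᵀ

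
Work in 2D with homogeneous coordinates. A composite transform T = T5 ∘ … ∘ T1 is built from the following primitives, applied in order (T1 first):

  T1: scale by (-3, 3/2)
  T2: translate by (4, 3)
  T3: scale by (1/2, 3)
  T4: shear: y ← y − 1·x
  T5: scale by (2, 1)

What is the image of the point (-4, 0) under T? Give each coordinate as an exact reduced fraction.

T1 scale by (-3, 3/2): (-4, 0) → (12, 0)
T2 translate by (4, 3): (12, 0) → (16, 3)
T3 scale by (1/2, 3): (16, 3) → (8, 9)
T4 shear: y ← y − 1·x: (8, 9) → (8, 1)
T5 scale by (2, 1): (8, 1) → (16, 1)

T(p) = (16, 1)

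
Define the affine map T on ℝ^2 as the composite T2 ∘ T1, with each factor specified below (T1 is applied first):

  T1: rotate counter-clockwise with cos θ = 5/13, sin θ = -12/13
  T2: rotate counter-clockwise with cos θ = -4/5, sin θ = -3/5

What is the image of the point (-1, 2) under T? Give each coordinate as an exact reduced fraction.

T(p) = (-2/13, -29/13)

T1 rotate counter-clockwise with cos θ = 5/13, sin θ = -12/13: (-1, 2) → (19/13, 22/13)
T2 rotate counter-clockwise with cos θ = -4/5, sin θ = -3/5: (19/13, 22/13) → (-2/13, -29/13)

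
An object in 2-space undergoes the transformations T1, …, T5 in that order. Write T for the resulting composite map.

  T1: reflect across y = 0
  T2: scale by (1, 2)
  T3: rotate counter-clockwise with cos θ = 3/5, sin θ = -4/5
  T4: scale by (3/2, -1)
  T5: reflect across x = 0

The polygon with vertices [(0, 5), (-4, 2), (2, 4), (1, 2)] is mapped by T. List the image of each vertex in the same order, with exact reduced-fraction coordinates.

image vertices: (12, 6), (42/5, -4/5), (39/5, 32/5), (39/10, 16/5)

T1 reflect across y = 0: (0, 5) → (0, -5); (-4, 2) → (-4, -2); (2, 4) → (2, -4); (1, 2) → (1, -2)
T2 scale by (1, 2): (0, -5) → (0, -10); (-4, -2) → (-4, -4); (2, -4) → (2, -8); (1, -2) → (1, -4)
T3 rotate counter-clockwise with cos θ = 3/5, sin θ = -4/5: (0, -10) → (-8, -6); (-4, -4) → (-28/5, 4/5); (2, -8) → (-26/5, -32/5); (1, -4) → (-13/5, -16/5)
T4 scale by (3/2, -1): (-8, -6) → (-12, 6); (-28/5, 4/5) → (-42/5, -4/5); (-26/5, -32/5) → (-39/5, 32/5); (-13/5, -16/5) → (-39/10, 16/5)
T5 reflect across x = 0: (-12, 6) → (12, 6); (-42/5, -4/5) → (42/5, -4/5); (-39/5, 32/5) → (39/5, 32/5); (-39/10, 16/5) → (39/10, 16/5)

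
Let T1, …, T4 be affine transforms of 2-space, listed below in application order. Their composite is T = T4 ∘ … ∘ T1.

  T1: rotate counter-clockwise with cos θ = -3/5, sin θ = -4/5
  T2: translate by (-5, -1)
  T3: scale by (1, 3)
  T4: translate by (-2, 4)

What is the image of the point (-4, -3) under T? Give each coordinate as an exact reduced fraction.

T1 rotate counter-clockwise with cos θ = -3/5, sin θ = -4/5: (-4, -3) → (0, 5)
T2 translate by (-5, -1): (0, 5) → (-5, 4)
T3 scale by (1, 3): (-5, 4) → (-5, 12)
T4 translate by (-2, 4): (-5, 12) → (-7, 16)

T(p) = (-7, 16)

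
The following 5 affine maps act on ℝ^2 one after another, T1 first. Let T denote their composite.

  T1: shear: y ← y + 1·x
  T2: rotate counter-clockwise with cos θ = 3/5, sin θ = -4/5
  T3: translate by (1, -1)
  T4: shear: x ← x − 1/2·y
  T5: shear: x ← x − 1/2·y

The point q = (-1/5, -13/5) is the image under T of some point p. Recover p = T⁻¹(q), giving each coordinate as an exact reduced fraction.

T1 = [1 0 0; 1 1 0; 0 0 1]
T2·T1 = [7/5 4/5 0; -1/5 3/5 0; 0 0 1]
T3·…·T1 = [7/5 4/5 1; -1/5 3/5 -1; 0 0 1]
T4·…·T1 = [3/2 1/2 3/2; -1/5 3/5 -1; 0 0 1]
T5·…·T1 = [8/5 1/5 2; -1/5 3/5 -1; 0 0 1]
det M = 1; M⁻¹ = [3/5 -1/5 -7/5; 1/5 8/5 6/5; 0 0 1]
M⁻¹ · (-1/5, -13/5)ᵀ = (-1, -3)ᵀ

p = (-1, -3)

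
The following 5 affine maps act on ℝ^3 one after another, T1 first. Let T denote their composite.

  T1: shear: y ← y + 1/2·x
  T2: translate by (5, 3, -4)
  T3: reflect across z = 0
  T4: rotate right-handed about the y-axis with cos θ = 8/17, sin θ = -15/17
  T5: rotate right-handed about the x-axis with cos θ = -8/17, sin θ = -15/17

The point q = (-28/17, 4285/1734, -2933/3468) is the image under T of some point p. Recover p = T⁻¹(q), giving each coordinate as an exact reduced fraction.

T1 = [1 0 0 0; 1/2 1 0 0; 0 0 1 0; 0 0 0 1]
T2·T1 = [1 0 0 5; 1/2 1 0 3; 0 0 1 -4; 0 0 0 1]
T3·…·T1 = [1 0 0 5; 1/2 1 0 3; 0 0 -1 4; 0 0 0 1]
T4·…·T1 = [8/17 0 15/17 -20/17; 1/2 1 0 3; 15/17 0 -8/17 107/17; 0 0 0 1]
T5·…·T1 = [8/17 0 15/17 -20/17; 157/289 -8/17 -120/289 1197/289; -495/578 -15/17 64/289 -1621/289; 0 0 0 1]
det M = -1; M⁻¹ = [8/17 225/289 -120/289 -5; -4/17 -497/578 -195/289 -1/2; 15/17 -120/289 64/289 4; 0 0 0 1]
M⁻¹ · (-28/17, 4285/1734, -2933/3468)ᵀ = (-7/2, -5/3, 4/3)ᵀ

p = (-7/2, -5/3, 4/3)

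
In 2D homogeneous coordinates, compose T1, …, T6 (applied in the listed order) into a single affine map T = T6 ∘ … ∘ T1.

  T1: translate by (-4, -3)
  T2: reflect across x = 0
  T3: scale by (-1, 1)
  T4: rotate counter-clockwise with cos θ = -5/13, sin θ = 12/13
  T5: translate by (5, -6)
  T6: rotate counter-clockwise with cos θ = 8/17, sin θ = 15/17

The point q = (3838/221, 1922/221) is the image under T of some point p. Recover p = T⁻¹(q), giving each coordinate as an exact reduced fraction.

T1 = [1 0 -4; 0 1 -3; 0 0 1]
T2·T1 = [-1 0 4; 0 1 -3; 0 0 1]
T3·…·T1 = [1 0 -4; 0 1 -3; 0 0 1]
T4·…·T1 = [-5/13 -12/13 56/13; 12/13 -5/13 -33/13; 0 0 1]
T5·…·T1 = [-5/13 -12/13 121/13; 12/13 -5/13 -111/13; 0 0 1]
T6·…·T1 = [-220/221 -21/221 2633/221; 21/221 -220/221 927/221; 0 0 1]
det M = 1; M⁻¹ = [-220/221 21/221 149/13; -21/221 -220/221 69/13; 0 0 1]
M⁻¹ · (3838/221, 1922/221)ᵀ = (-5, -5)ᵀ

p = (-5, -5)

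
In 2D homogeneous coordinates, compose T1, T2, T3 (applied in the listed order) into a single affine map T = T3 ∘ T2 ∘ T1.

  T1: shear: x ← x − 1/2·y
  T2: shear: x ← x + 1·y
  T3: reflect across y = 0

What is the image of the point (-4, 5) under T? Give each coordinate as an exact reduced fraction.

T(p) = (-3/2, -5)

T1 shear: x ← x − 1/2·y: (-4, 5) → (-13/2, 5)
T2 shear: x ← x + 1·y: (-13/2, 5) → (-3/2, 5)
T3 reflect across y = 0: (-3/2, 5) → (-3/2, -5)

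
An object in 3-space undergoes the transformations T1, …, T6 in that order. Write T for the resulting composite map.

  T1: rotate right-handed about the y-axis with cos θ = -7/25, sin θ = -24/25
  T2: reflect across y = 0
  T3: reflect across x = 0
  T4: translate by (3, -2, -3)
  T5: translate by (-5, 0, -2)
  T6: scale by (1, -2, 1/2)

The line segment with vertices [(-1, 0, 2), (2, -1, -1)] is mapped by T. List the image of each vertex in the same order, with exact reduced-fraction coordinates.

image vertices: (-9/25, 4, -163/50), (-12/5, 2, -7/5)

T1 rotate right-handed about the y-axis with cos θ = -7/25, sin θ = -24/25: (-1, 0, 2) → (-41/25, 0, -38/25); (2, -1, -1) → (2/5, -1, 11/5)
T2 reflect across y = 0: (-41/25, 0, -38/25) → (-41/25, 0, -38/25); (2/5, -1, 11/5) → (2/5, 1, 11/5)
T3 reflect across x = 0: (-41/25, 0, -38/25) → (41/25, 0, -38/25); (2/5, 1, 11/5) → (-2/5, 1, 11/5)
T4 translate by (3, -2, -3): (41/25, 0, -38/25) → (116/25, -2, -113/25); (-2/5, 1, 11/5) → (13/5, -1, -4/5)
T5 translate by (-5, 0, -2): (116/25, -2, -113/25) → (-9/25, -2, -163/25); (13/5, -1, -4/5) → (-12/5, -1, -14/5)
T6 scale by (1, -2, 1/2): (-9/25, -2, -163/25) → (-9/25, 4, -163/50); (-12/5, -1, -14/5) → (-12/5, 2, -7/5)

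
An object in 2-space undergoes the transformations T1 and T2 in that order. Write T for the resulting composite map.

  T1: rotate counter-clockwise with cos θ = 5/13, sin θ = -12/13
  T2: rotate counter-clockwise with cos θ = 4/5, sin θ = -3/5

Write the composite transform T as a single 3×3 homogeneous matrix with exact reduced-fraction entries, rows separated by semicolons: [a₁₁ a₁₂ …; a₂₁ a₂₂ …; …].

T = [-16/65 63/65 0; -63/65 -16/65 0; 0 0 1]

T1 = [5/13 12/13 0; -12/13 5/13 0; 0 0 1]
T2·T1 = [-16/65 63/65 0; -63/65 -16/65 0; 0 0 1]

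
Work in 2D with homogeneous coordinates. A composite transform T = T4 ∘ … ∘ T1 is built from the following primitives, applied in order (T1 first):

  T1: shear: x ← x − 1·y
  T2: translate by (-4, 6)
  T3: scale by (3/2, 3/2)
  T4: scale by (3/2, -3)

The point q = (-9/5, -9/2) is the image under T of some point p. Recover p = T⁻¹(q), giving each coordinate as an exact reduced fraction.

p = (-9/5, -5)

T1 = [1 -1 0; 0 1 0; 0 0 1]
T2·T1 = [1 -1 -4; 0 1 6; 0 0 1]
T3·…·T1 = [3/2 -3/2 -6; 0 3/2 9; 0 0 1]
T4·…·T1 = [9/4 -9/4 -9; 0 -9/2 -27; 0 0 1]
det M = -81/8; M⁻¹ = [4/9 -2/9 -2; 0 -2/9 -6; 0 0 1]
M⁻¹ · (-9/5, -9/2)ᵀ = (-9/5, -5)ᵀ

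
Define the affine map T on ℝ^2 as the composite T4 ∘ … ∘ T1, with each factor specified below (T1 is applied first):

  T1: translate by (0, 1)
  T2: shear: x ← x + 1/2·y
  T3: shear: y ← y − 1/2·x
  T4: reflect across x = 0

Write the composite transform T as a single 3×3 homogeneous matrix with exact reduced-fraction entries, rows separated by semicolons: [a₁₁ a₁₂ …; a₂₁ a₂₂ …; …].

T1 = [1 0 0; 0 1 1; 0 0 1]
T2·T1 = [1 1/2 1/2; 0 1 1; 0 0 1]
T3·…·T1 = [1 1/2 1/2; -1/2 3/4 3/4; 0 0 1]
T4·…·T1 = [-1 -1/2 -1/2; -1/2 3/4 3/4; 0 0 1]

T = [-1 -1/2 -1/2; -1/2 3/4 3/4; 0 0 1]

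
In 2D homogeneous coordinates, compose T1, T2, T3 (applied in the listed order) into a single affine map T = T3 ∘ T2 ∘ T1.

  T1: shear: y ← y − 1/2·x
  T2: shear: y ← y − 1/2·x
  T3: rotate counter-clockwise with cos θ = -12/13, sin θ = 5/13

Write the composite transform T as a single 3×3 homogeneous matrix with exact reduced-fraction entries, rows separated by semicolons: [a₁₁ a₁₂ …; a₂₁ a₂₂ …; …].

T = [-7/13 -5/13 0; 17/13 -12/13 0; 0 0 1]

T1 = [1 0 0; -1/2 1 0; 0 0 1]
T2·T1 = [1 0 0; -1 1 0; 0 0 1]
T3·…·T1 = [-7/13 -5/13 0; 17/13 -12/13 0; 0 0 1]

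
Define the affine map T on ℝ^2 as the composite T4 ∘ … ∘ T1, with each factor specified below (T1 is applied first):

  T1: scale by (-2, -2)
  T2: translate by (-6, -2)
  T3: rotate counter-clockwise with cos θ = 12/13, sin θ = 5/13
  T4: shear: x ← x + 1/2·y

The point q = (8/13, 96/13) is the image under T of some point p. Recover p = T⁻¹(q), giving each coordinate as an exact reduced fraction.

T1 = [-2 0 0; 0 -2 0; 0 0 1]
T2·T1 = [-2 0 -6; 0 -2 -2; 0 0 1]
T3·…·T1 = [-24/13 10/13 -62/13; -10/13 -24/13 -54/13; 0 0 1]
T4·…·T1 = [-29/13 -2/13 -89/13; -10/13 -24/13 -54/13; 0 0 1]
det M = 4; M⁻¹ = [-6/13 1/26 -3; 5/26 -29/52 -1; 0 0 1]
M⁻¹ · (8/13, 96/13)ᵀ = (-3, -5)ᵀ

p = (-3, -5)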